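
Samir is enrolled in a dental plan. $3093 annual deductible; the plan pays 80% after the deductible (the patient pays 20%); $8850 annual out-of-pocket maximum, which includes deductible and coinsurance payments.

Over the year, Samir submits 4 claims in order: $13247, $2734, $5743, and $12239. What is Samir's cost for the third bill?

Bill 1, $13247: $3093 finishes the deductible; $10154 goes to coinsurance; coinsurance $10154 × 20% = $2030.80. Cost to patient: $5123.80. OOP to date $5123.80.
Bill 2, $2734: 20% coinsurance on $2734 = $546.80. Patient pays $546.80; OOP now $5670.60.
Bill 3, $5743: 20% coinsurance on $5743 = $1148.60. Patient pays $1148.60; OOP now $6819.20.

$1148.60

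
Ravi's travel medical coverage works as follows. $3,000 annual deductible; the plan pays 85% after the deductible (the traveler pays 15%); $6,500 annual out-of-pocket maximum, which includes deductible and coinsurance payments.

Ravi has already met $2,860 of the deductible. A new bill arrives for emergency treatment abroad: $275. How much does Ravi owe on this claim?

$160.25

$2,860 of the $3,000 deductible is already met, leaving $140.
The remaining $135 (= $275 − $140) moves to coinsurance.
Coinsurance: $135 × 15% = $20.25.
So the traveler owes $140 + $20.25 = $160.25 before any cap.
Total out-of-pocket so far would be $2,860 + $160.25 = $3,020.25, below the $6,500 cap — no reduction.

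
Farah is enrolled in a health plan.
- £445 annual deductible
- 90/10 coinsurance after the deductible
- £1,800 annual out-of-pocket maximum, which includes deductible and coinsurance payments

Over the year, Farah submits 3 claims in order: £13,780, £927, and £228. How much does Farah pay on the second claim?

Claim 1 — £13,780: £445 to deductible, leaving £13,335; patient's 10% is £1,333.50. Cost to patient: £1,778.50. OOP to date £1,778.50.
Claim 2 — £927: deductible met; 10% of £927 = £92.70. That would push OOP to £1,871.20, over the £1,800 cap, so patient pays £1,800 − £1,778.50 = £21.50.

£21.50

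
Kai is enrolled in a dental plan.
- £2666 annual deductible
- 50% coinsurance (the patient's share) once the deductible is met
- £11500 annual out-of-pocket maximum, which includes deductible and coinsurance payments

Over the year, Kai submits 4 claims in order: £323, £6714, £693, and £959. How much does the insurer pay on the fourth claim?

Claim 1 (£323): all of it applies to the deductible. Patient pays £323; OOP now £323. Insurer: £323 − £323 = £0.
Claim 2 (£6714): deductible takes £2343, £4371 remains; 50% of £4371 = £2185.50. Patient pays £4528.50; OOP now £4851.50. Plan pays £6714 − £4528.50 = £2185.50.
Claim 3 (£693): deductible met; 50% of £693 = £346.50. Cost to patient: £346.50. OOP to date £5198. Insurer: £693 − £346.50 = £346.50.
Claim 4 (£959): 50% coinsurance on £959 = £479.50. Cost to patient: £479.50. OOP to date £5677.50. Plan pays £959 − £479.50 = £479.50.

£479.50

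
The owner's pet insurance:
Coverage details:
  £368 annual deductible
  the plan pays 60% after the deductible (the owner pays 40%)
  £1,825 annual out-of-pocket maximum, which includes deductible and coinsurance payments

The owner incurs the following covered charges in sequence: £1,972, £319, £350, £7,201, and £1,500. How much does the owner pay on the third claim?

#1 (£1,972): deductible takes £368, £1,604 remains; coinsurance £1,604 × 40% = £641.60. Owner owes £1,009.60 (running OOP £1,009.60).
#2 (£319): 40% coinsurance on £319 = £127.60. Cost to owner: £127.60. OOP to date £1,137.20.
#3 (£350): deductible already satisfied, so owner's share is 40% × £350 = £140. Owner owes £140 (running OOP £1,277.20).

£140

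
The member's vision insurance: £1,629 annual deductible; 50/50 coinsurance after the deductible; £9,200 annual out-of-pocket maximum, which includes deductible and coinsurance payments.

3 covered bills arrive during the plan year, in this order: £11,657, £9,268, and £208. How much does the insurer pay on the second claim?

#1 (£11,657): £1,629 finishes the deductible; £10,028 goes to coinsurance; member's 50% is £5,014. Member owes £6,643 (running OOP £6,643). Plan pays £11,657 − £6,643 = £5,014.
#2 (£9,268): deductible already satisfied, so member's share is 50% × £9,268 = £4,634. That would push OOP to £11,277, over the £9,200 cap, so member pays £9,200 − £6,643 = £2,557. Plan pays £9,268 − £2,557 = £6,711.

£6,711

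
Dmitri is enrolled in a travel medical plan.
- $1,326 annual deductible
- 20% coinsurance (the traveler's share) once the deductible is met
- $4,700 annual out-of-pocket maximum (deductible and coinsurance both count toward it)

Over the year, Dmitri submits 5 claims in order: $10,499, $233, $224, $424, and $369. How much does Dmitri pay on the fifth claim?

$73.80

#1 ($10,499): $1,326 finishes the deductible; $9,173 goes to coinsurance; traveler's 20% is $1,834.60. Cost to traveler: $3,160.60. OOP to date $3,160.60.
#2 ($233): deductible met; 20% of $233 = $46.60. Traveler owes $46.60 (running OOP $3,207.20).
#3 ($224): deductible already satisfied, so traveler's share is 20% × $224 = $44.80. Traveler pays $44.80; OOP now $3,252.
#4 ($424): 20% coinsurance on $424 = $84.80. Traveler owes $84.80 (running OOP $3,336.80).
#5 ($369): 20% coinsurance on $369 = $73.80. Cost to traveler: $73.80. OOP to date $3,410.60.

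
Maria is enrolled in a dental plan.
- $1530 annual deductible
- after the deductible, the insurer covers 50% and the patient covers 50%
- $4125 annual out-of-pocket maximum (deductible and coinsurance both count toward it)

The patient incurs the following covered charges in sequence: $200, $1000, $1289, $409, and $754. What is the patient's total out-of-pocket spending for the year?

$2591

#1 ($200): all of it applies to the deductible. Patient pays $200; OOP now $200.
#2 ($1000): all of it applies to the deductible. Cost to patient: $1000. OOP to date $1200.
#3 ($1289): deductible takes $330, $959 remains; patient's 50% is $479.50. Patient owes $809.50 (running OOP $2009.50).
#4 ($409): deductible met; 50% of $409 = $204.50. Patient owes $204.50 (running OOP $2214).
#5 ($754): deductible already satisfied, so patient's share is 50% × $754 = $377. Patient pays $377; OOP now $2591.
Summing the patient's payments: $200 + $1000 + $809.50 + $204.50 + $377 = $2591.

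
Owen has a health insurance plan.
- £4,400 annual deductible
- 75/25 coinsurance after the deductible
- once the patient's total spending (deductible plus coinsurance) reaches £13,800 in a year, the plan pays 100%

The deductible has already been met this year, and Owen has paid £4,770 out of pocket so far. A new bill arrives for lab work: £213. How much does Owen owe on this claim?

£53.25

With the deductible met, the entire £213 is subject to coinsurance.
Coinsurance: £213 × 25% = £53.25.
Total out-of-pocket so far would be £4,770 + £53.25 = £4,823.25, below the £13,800 cap — no reduction.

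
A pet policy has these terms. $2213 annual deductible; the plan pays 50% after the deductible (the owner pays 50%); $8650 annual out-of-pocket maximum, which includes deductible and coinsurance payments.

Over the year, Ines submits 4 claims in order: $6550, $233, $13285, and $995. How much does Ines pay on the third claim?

Claim 1 ($6550): deductible takes $2213, $4337 remains; 50% of $4337 = $2168.50. Cost to owner: $4381.50. OOP to date $4381.50.
Claim 2 ($233): deductible already satisfied, so owner's share is 50% × $233 = $116.50. Cost to owner: $116.50. OOP to date $4498.
Claim 3 ($13285): 50% coinsurance on $13285 = $6642.50. Adding that to $4498 gives $11140.50, past the $8650 cap; owner pays only $8650 − $4498 = $4152.

$4152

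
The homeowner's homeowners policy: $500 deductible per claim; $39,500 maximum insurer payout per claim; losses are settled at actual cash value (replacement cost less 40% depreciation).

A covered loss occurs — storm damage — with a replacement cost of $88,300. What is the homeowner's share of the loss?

Depreciate 40%: the covered value is $88,300 × 0.6 = $52,980.
Subtract the deductible: $52,980 − $500 = $52,480.
Since $52,480 > $39,500, the payout is capped at $39,500.
Homeowner's share is the uncovered remainder: $88,300 − $39,500 = $48,800.

$48,800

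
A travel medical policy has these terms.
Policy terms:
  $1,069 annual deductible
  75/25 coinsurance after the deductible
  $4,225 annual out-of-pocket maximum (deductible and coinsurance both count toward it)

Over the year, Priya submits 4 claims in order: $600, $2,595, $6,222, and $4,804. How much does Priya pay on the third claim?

$1,555.50

Bill 1, $600: fully absorbed by the deductible. Traveler pays $600; OOP now $600.
Bill 2, $2,595: deductible takes $469, $2,126 remains; 25% of $2,126 = $531.50. Traveler owes $1,000.50 (running OOP $1,600.50).
Bill 3, $6,222: deductible met; 25% of $6,222 = $1,555.50. Traveler owes $1,555.50 (running OOP $3,156).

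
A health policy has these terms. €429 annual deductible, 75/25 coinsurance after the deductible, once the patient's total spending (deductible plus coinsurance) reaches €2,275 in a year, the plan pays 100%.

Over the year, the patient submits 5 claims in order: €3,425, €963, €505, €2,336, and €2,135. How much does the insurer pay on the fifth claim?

Claim 1 (€3,425): €429 to deductible, leaving €2,996; patient's 25% is €749. Patient owes €1,178 (running OOP €1,178). Plan pays €3,425 − €1,178 = €2,247.
Claim 2 (€963): 25% coinsurance on €963 = €240.75. Patient pays €240.75; OOP now €1,418.75. Plan pays €963 − €240.75 = €722.25.
Claim 3 (€505): deductible already satisfied, so patient's share is 25% × €505 = €126.25. Cost to patient: €126.25. OOP to date €1,545. Insurer: €505 − €126.25 = €378.75.
Claim 4 (€2,336): 25% coinsurance on €2,336 = €584. Patient owes €584 (running OOP €2,129). Plan pays €2,336 − €584 = €1,752.
Claim 5 (€2,135): 25% coinsurance on €2,135 = €533.75. OOP would hit €2,662.75 > €2,275, so the cap limits the patient to €2,275 − €2,129 = €146. Plan pays €2,135 − €146 = €1,989.

€1,989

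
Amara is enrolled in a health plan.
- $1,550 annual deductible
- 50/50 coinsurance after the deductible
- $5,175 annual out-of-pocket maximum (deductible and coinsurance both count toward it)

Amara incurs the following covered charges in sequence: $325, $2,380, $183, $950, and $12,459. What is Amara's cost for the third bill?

$91.50

Claim 1 ($325): fully absorbed by the deductible. Cost to patient: $325. OOP to date $325.
Claim 2 ($2,380): $1,225 finishes the deductible; $1,155 goes to coinsurance; 50% of $1,155 = $577.50. Patient pays $1,802.50; OOP now $2,127.50.
Claim 3 ($183): 50% coinsurance on $183 = $91.50. Patient pays $91.50; OOP now $2,219.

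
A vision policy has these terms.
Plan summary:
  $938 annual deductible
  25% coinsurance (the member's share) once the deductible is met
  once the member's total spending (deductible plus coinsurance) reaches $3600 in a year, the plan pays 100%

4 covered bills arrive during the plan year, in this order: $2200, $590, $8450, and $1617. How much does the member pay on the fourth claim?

$86.50

Claim 1 ($2200): $938 finishes the deductible; $1262 goes to coinsurance; coinsurance $1262 × 25% = $315.50. Cost to member: $1253.50. OOP to date $1253.50.
Claim 2 ($590): deductible already satisfied, so member's share is 25% × $590 = $147.50. Cost to member: $147.50. OOP to date $1401.
Claim 3 ($8450): deductible met; 25% of $8450 = $2112.50. Member pays $2112.50; OOP now $3513.50.
Claim 4 ($1617): 25% coinsurance on $1617 = $404.25. Adding that to $3513.50 gives $3917.75, past the $3600 cap; member pays only $3600 − $3513.50 = $86.50.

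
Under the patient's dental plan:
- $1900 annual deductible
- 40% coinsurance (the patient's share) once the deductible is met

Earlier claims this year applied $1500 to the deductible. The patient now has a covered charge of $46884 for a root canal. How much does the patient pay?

$1500 of the $1900 deductible is already met, leaving $400.
The remaining $46484 (= $46884 − $400) moves to coinsurance.
Coinsurance: $46484 × 40% = $18593.60.
That puts the patient's cost at $400 + $18593.60 = $18993.60.

$18993.60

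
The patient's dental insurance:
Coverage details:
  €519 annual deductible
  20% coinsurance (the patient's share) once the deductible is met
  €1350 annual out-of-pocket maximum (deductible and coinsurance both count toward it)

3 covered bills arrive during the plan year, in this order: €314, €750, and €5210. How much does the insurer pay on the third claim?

Bill 1, €314: fully absorbed by the deductible. Patient owes €314 (running OOP €314). Insurer: €314 − €314 = €0.
Bill 2, €750: €205 to deductible, leaving €545; coinsurance €545 × 20% = €109. Patient pays €314; OOP now €628. Plan pays €750 − €314 = €436.
Bill 3, €5210: deductible already satisfied, so patient's share is 20% × €5210 = €1042. Adding that to €628 gives €1670, past the €1350 cap; patient pays only €1350 − €628 = €722. Plan pays €5210 − €722 = €4488.

€4488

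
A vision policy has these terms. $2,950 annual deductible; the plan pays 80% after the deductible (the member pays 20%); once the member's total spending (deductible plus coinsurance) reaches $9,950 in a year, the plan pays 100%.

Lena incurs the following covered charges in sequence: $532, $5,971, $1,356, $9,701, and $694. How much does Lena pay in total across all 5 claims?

$6,010.80

Bill 1, $532: entire amount goes to the deductible. Member owes $532 (running OOP $532).
Bill 2, $5,971: $2,418 finishes the deductible; $3,553 goes to coinsurance; 20% of $3,553 = $710.60. Member pays $3,128.60; OOP now $3,660.60.
Bill 3, $1,356: 20% coinsurance on $1,356 = $271.20. Cost to member: $271.20. OOP to date $3,931.80.
Bill 4, $9,701: deductible already satisfied, so member's share is 20% × $9,701 = $1,940.20. Cost to member: $1,940.20. OOP to date $5,872.
Bill 5, $694: 20% coinsurance on $694 = $138.80. Member pays $138.80; OOP now $6,010.80.
Summing the member's payments: $532 + $3,128.60 + $271.20 + $1,940.20 + $138.80 = $6,010.80.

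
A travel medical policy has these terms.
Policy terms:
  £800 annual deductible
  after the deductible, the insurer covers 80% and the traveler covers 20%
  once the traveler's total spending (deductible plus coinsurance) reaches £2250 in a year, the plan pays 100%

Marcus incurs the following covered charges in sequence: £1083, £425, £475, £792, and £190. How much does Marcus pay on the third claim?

Bill 1, £1083: £800 finishes the deductible; £283 goes to coinsurance; coinsurance £283 × 20% = £56.60. Cost to traveler: £856.60. OOP to date £856.60.
Bill 2, £425: deductible already satisfied, so traveler's share is 20% × £425 = £85. Traveler pays £85; OOP now £941.60.
Bill 3, £475: deductible already satisfied, so traveler's share is 20% × £475 = £95. Cost to traveler: £95. OOP to date £1036.60.

£95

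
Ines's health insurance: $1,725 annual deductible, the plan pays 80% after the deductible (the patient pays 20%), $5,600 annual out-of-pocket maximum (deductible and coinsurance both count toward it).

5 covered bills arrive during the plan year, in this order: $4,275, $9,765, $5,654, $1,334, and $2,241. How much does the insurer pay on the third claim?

$4,523.20

#1 ($4,275): $1,725 finishes the deductible; $2,550 goes to coinsurance; coinsurance $2,550 × 20% = $510. Cost to patient: $2,235. OOP to date $2,235. Plan pays $4,275 − $2,235 = $2,040.
#2 ($9,765): deductible already satisfied, so patient's share is 20% × $9,765 = $1,953. Patient owes $1,953 (running OOP $4,188). Plan pays $9,765 − $1,953 = $7,812.
#3 ($5,654): 20% coinsurance on $5,654 = $1,130.80. Patient owes $1,130.80 (running OOP $5,318.80). Insurer: $5,654 − $1,130.80 = $4,523.20.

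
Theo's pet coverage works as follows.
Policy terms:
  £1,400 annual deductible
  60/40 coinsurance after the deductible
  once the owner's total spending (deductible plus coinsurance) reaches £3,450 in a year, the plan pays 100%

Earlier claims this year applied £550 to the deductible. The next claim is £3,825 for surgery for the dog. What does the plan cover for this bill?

£1,785

Remaining deductible: £1,400 − £550 = £850.
The remaining £2,975 (= £3,825 − £850) moves to coinsurance.
Owner's 40% share of £2,975 is £1,190.
Owner responsibility before any cap: £850 + £1,190 = £2,040.
Year-to-date out-of-pocket becomes £550 + £2,040 = £2,590, still under the £3,450 maximum, so no cap applies.
The plan picks up £3,825 − £2,040 = £1,785.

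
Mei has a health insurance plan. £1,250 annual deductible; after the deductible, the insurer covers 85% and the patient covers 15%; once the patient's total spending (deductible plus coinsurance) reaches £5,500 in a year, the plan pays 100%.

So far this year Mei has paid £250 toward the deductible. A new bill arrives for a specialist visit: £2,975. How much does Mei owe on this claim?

£1,296.25

£250 of the £1,250 deductible is already met, leaving £1,000.
After the £1,000 deductible portion, £2,975 − £1,000 = £1,975 is subject to coinsurance.
Patient's 15% share of £1,975 is £296.25.
That puts the patient's cost at £1,000 + £296.25 = £1,296.25 before any cap.
Cumulative spending £250 + £1,296.25 = £1,546.25 stays under the £5,500 maximum.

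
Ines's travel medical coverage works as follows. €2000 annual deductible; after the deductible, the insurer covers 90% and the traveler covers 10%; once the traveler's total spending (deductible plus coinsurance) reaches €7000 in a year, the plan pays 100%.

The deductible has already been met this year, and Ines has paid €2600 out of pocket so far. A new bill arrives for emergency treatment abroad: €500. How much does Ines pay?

The deductible is already satisfied, so the full bill goes to coinsurance.
Coinsurance: €500 × 10% = €50.
Cumulative spending €2600 + €50 = €2650 stays under the €7000 maximum.

€50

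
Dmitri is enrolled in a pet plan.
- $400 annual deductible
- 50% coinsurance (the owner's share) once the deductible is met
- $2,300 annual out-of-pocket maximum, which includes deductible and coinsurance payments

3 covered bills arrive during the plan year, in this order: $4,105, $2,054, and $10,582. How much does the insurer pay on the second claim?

$2,006.50

Bill 1, $4,105: deductible takes $400, $3,705 remains; 50% of $3,705 = $1,852.50. Owner owes $2,252.50 (running OOP $2,252.50). Plan pays $4,105 − $2,252.50 = $1,852.50.
Bill 2, $2,054: deductible already satisfied, so owner's share is 50% × $2,054 = $1,027. Adding that to $2,252.50 gives $3,279.50, past the $2,300 cap; owner pays only $2,300 − $2,252.50 = $47.50. Insurer: $2,054 − $47.50 = $2,006.50.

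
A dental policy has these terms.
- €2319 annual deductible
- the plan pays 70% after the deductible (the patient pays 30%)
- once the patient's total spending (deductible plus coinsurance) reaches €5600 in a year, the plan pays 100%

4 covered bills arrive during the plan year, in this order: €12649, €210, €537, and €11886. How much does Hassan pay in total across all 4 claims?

€5600

Claim 1 (€12649): €2319 finishes the deductible; €10330 goes to coinsurance; coinsurance €10330 × 30% = €3099. Patient pays €5418; OOP now €5418.
Claim 2 (€210): deductible met; 30% of €210 = €63. Patient owes €63 (running OOP €5481).
Claim 3 (€537): 30% coinsurance on €537 = €161.10. OOP would hit €5642.10 > €5600, so the cap limits the patient to €5600 − €5481 = €119.
Claim 4 (€11886): deductible met; 30% of €11886 = €3565.80. Adding that to €5600 gives €9165.80, past the €5600 cap; patient pays only €5600 − €5600 = €0.
Total paid by the patient: €5418 + €63 + €119 + €0 = €5600.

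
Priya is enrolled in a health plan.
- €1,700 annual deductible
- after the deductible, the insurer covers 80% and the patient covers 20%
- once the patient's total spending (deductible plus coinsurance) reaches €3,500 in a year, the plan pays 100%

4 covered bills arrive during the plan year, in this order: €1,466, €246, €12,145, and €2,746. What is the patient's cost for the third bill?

€1,797.60

Claim 1 (€1,466): all of it applies to the deductible. Patient owes €1,466 (running OOP €1,466).
Claim 2 (€246): deductible takes €234, €12 remains; patient's 20% is €2.40. Patient owes €236.40 (running OOP €1,702.40).
Claim 3 (€12,145): deductible already satisfied, so patient's share is 20% × €12,145 = €2,429. OOP would hit €4,131.40 > €3,500, so the cap limits the patient to €3,500 − €1,702.40 = €1,797.60.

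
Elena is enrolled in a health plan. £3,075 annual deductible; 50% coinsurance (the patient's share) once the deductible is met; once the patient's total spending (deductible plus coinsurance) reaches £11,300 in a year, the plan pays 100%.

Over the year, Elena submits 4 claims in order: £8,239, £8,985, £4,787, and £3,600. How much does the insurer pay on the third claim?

#1 (£8,239): £3,075 finishes the deductible; £5,164 goes to coinsurance; coinsurance £5,164 × 50% = £2,582. Cost to patient: £5,657. OOP to date £5,657. Plan pays £8,239 − £5,657 = £2,582.
#2 (£8,985): deductible already satisfied, so patient's share is 50% × £8,985 = £4,492.50. Cost to patient: £4,492.50. OOP to date £10,149.50. Insurer: £8,985 − £4,492.50 = £4,492.50.
#3 (£4,787): 50% coinsurance on £4,787 = £2,393.50. OOP would hit £12,543 > £11,300, so the cap limits the patient to £11,300 − £10,149.50 = £1,150.50. Plan pays £4,787 − £1,150.50 = £3,636.50.

£3,636.50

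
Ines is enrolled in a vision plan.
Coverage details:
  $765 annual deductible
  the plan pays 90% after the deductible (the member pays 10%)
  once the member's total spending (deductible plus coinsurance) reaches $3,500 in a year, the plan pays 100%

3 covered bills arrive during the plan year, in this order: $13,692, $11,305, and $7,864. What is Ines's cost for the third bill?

#1 ($13,692): $765 finishes the deductible; $12,927 goes to coinsurance; 10% of $12,927 = $1,292.70. Member owes $2,057.70 (running OOP $2,057.70).
#2 ($11,305): deductible already satisfied, so member's share is 10% × $11,305 = $1,130.50. Member pays $1,130.50; OOP now $3,188.20.
#3 ($7,864): 10% coinsurance on $7,864 = $786.40. OOP would hit $3,974.60 > $3,500, so the cap limits the member to $3,500 − $3,188.20 = $311.80.

$311.80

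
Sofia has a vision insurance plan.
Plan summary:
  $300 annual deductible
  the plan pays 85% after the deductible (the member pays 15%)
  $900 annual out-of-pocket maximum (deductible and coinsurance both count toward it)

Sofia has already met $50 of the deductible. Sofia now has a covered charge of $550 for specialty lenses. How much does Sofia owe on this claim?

$295

Deductible still to meet: $300 − $50 = $250.
After the $250 deductible portion, $550 − $250 = $300 is subject to coinsurance.
Member's 15% share of $300 is $45.
That puts the member's cost at $250 + $45 = $295 before any cap.
Cumulative spending $50 + $295 = $345 stays under the $900 maximum.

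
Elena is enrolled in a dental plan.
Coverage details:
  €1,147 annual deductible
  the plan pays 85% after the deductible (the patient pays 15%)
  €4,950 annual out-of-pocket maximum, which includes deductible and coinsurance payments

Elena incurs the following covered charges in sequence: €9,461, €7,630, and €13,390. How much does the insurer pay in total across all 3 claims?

€25,531

#1 (€9,461): €1,147 finishes the deductible; €8,314 goes to coinsurance; patient's 15% is €1,247.10. Patient owes €2,394.10 (running OOP €2,394.10). Plan pays €9,461 − €2,394.10 = €7,066.90.
#2 (€7,630): deductible met; 15% of €7,630 = €1,144.50. Patient pays €1,144.50; OOP now €3,538.60. Plan pays €7,630 − €1,144.50 = €6,485.50.
#3 (€13,390): 15% coinsurance on €13,390 = €2,008.50. That would push OOP to €5,547.10, over the €4,950 cap, so patient pays €4,950 − €3,538.60 = €1,411.40. Plan pays €13,390 − €1,411.40 = €11,978.60.
Insurer total = bills − patient's total = €30,481 − €4,950 = €25,531.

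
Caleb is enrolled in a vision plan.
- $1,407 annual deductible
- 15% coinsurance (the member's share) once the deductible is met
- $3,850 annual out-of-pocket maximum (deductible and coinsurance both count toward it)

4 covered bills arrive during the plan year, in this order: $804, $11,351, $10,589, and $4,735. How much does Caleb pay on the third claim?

$830.80

Claim 1 ($804): all of it applies to the deductible. Cost to member: $804. OOP to date $804.
Claim 2 ($11,351): $603 to deductible, leaving $10,748; member's 15% is $1,612.20. Member pays $2,215.20; OOP now $3,019.20.
Claim 3 ($10,589): deductible met; 15% of $10,589 = $1,588.35. OOP would hit $4,607.55 > $3,850, so the cap limits the member to $3,850 − $3,019.20 = $830.80.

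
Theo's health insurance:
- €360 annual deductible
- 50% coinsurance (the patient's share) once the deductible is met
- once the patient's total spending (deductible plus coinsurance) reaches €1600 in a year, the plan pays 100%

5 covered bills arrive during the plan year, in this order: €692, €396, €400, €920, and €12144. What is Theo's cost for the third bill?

€200

Claim 1 — €692: €360 to deductible, leaving €332; 50% of €332 = €166. Cost to patient: €526. OOP to date €526.
Claim 2 — €396: 50% coinsurance on €396 = €198. Cost to patient: €198. OOP to date €724.
Claim 3 — €400: deductible already satisfied, so patient's share is 50% × €400 = €200. Patient pays €200; OOP now €924.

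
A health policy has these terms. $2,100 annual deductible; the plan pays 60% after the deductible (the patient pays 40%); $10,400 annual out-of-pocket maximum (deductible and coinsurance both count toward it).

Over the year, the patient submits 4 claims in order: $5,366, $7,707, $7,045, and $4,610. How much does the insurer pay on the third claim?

$4,227

Claim 1 — $5,366: deductible takes $2,100, $3,266 remains; patient's 40% is $1,306.40. Patient owes $3,406.40 (running OOP $3,406.40). Insurer: $5,366 − $3,406.40 = $1,959.60.
Claim 2 — $7,707: 40% coinsurance on $7,707 = $3,082.80. Cost to patient: $3,082.80. OOP to date $6,489.20. Insurer: $7,707 − $3,082.80 = $4,624.20.
Claim 3 — $7,045: 40% coinsurance on $7,045 = $2,818. Patient pays $2,818; OOP now $9,307.20. Insurer: $7,045 − $2,818 = $4,227.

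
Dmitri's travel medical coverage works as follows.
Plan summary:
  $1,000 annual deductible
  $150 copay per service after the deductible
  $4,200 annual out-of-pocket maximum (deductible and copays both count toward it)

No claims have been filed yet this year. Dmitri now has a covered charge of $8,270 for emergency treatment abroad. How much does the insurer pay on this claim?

$7,120

Nothing has been paid toward the $1,000 deductible, so the first $1,000 of this charge is applied there.
The remaining $7,270 (= $8,270 − $1,000) moves to the copay.
Copay on this service: $150.
So the traveler owes $1,000 + $150 = $1,150 before any cap.
Cumulative spending $0 + $1,150 = $1,150 stays under the $4,200 maximum.
The plan picks up $8,270 − $1,150 = $7,120.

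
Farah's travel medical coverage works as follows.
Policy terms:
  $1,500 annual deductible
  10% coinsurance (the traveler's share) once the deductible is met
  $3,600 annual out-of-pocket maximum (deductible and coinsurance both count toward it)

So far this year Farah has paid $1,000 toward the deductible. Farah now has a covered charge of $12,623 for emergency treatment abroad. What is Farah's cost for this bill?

$1,000 of the $1,500 deductible is already met, leaving $500.
That leaves $12,623 − $500 = $12,123 for coinsurance.
10% of $12,123 = $1,212.30 falls to the traveler.
That puts the traveler's cost at $500 + $1,212.30 = $1,712.30 before any cap.
Total out-of-pocket so far would be $1,000 + $1,712.30 = $2,712.30, below the $3,600 cap — no reduction.

$1,712.30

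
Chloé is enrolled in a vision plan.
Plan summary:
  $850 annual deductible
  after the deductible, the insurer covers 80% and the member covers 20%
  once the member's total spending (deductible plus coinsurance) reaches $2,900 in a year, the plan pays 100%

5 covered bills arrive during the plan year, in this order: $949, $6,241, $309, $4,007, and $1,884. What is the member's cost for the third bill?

Bill 1, $949: $850 finishes the deductible; $99 goes to coinsurance; member's 20% is $19.80. Member pays $869.80; OOP now $869.80.
Bill 2, $6,241: deductible already satisfied, so member's share is 20% × $6,241 = $1,248.20. Cost to member: $1,248.20. OOP to date $2,118.
Bill 3, $309: deductible already satisfied, so member's share is 20% × $309 = $61.80. Cost to member: $61.80. OOP to date $2,179.80.

$61.80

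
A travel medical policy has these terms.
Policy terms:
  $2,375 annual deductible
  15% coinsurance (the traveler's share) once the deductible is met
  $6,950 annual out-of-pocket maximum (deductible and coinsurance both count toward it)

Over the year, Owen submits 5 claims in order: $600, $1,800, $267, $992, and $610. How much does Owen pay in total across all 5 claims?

Bill 1, $600: all of it applies to the deductible. Cost to traveler: $600. OOP to date $600.
Bill 2, $1,800: $1,775 to deductible, leaving $25; coinsurance $25 × 15% = $3.75. Traveler pays $1,778.75; OOP now $2,378.75.
Bill 3, $267: 15% coinsurance on $267 = $40.05. Cost to traveler: $40.05. OOP to date $2,418.80.
Bill 4, $992: deductible already satisfied, so traveler's share is 15% × $992 = $148.80. Traveler pays $148.80; OOP now $2,567.60.
Bill 5, $610: deductible already satisfied, so traveler's share is 15% × $610 = $91.50. Traveler owes $91.50 (running OOP $2,659.10).
Summing the traveler's payments: $600 + $1,778.75 + $40.05 + $148.80 + $91.50 = $2,659.10.

$2,659.10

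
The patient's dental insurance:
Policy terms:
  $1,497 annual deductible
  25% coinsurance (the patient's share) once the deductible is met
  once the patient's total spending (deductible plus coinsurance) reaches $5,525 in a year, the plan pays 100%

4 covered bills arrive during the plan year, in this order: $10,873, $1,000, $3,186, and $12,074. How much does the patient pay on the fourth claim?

$637.50

#1 ($10,873): $1,497 to deductible, leaving $9,376; 25% of $9,376 = $2,344. Patient pays $3,841; OOP now $3,841.
#2 ($1,000): deductible met; 25% of $1,000 = $250. Patient pays $250; OOP now $4,091.
#3 ($3,186): deductible met; 25% of $3,186 = $796.50. Patient pays $796.50; OOP now $4,887.50.
#4 ($12,074): 25% coinsurance on $12,074 = $3,018.50. Adding that to $4,887.50 gives $7,906, past the $5,525 cap; patient pays only $5,525 − $4,887.50 = $637.50.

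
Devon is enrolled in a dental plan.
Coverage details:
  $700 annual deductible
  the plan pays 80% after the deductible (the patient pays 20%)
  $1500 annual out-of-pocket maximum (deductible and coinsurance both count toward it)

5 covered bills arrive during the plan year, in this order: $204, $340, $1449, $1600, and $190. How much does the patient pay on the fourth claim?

$320

Claim 1 ($204): entire amount goes to the deductible. Patient owes $204 (running OOP $204).
Claim 2 ($340): all of it applies to the deductible. Cost to patient: $340. OOP to date $544.
Claim 3 ($1449): deductible takes $156, $1293 remains; patient's 20% is $258.60. Patient owes $414.60 (running OOP $958.60).
Claim 4 ($1600): 20% coinsurance on $1600 = $320. Patient owes $320 (running OOP $1278.60).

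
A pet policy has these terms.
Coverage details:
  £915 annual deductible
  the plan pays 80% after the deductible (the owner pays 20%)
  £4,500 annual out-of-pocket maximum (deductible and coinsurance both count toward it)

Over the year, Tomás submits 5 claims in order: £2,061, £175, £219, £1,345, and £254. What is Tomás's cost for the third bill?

Claim 1 (£2,061): deductible takes £915, £1,146 remains; owner's 20% is £229.20. Owner owes £1,144.20 (running OOP £1,144.20).
Claim 2 (£175): 20% coinsurance on £175 = £35. Owner owes £35 (running OOP £1,179.20).
Claim 3 (£219): deductible met; 20% of £219 = £43.80. Owner pays £43.80; OOP now £1,223.

£43.80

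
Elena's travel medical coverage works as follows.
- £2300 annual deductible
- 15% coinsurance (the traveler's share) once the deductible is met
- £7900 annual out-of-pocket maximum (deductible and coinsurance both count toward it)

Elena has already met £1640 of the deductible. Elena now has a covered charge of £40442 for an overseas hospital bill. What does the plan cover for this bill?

£34182

Deductible still to meet: £2300 − £1640 = £660.
The remaining £39782 (= £40442 − £660) moves to coinsurance.
Coinsurance: £39782 × 15% = £5967.30.
Traveler responsibility before any cap: £660 + £5967.30 = £6627.30.
Year-to-date out-of-pocket would reach £1640 + £6627.30 = £8267.30, above the £7900 maximum, so the traveler pays only £7900 − £1640 = £6260.
The insurer covers the remainder: £40442 − £6260 = £34182.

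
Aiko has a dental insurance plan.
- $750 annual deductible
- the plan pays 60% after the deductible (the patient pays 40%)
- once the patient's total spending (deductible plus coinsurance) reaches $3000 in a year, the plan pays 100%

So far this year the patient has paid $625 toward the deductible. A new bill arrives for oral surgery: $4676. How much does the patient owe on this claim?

Remaining deductible: $750 − $625 = $125.
The remaining $4551 (= $4676 − $125) moves to coinsurance.
Coinsurance: $4551 × 40% = $1820.40.
That puts the patient's cost at $125 + $1820.40 = $1945.40 before any cap.
Total out-of-pocket so far would be $625 + $1945.40 = $2570.40, below the $3000 cap — no reduction.

$1945.40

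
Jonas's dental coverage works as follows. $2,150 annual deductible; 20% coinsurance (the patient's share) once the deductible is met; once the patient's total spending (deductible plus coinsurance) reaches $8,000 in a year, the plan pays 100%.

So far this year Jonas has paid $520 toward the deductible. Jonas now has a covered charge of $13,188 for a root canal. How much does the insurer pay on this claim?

Remaining deductible: $2,150 − $520 = $1,630.
The remaining $11,558 (= $13,188 − $1,630) moves to coinsurance.
Coinsurance: $11,558 × 20% = $2,311.60.
Patient responsibility before any cap: $1,630 + $2,311.60 = $3,941.60.
Cumulative spending $520 + $3,941.60 = $4,461.60 stays under the $8,000 maximum.
The insurer covers the remainder: $13,188 − $3,941.60 = $9,246.40.

$9,246.40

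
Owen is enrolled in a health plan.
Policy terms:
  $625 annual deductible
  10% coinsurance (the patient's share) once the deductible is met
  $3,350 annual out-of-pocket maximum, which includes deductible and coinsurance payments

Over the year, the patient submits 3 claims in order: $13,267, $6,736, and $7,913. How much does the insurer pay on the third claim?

#1 ($13,267): deductible takes $625, $12,642 remains; patient's 10% is $1,264.20. Patient pays $1,889.20; OOP now $1,889.20. Plan pays $13,267 − $1,889.20 = $11,377.80.
#2 ($6,736): deductible already satisfied, so patient's share is 10% × $6,736 = $673.60. Patient pays $673.60; OOP now $2,562.80. Plan pays $6,736 − $673.60 = $6,062.40.
#3 ($7,913): 10% coinsurance on $7,913 = $791.30. Adding that to $2,562.80 gives $3,354.10, past the $3,350 cap; patient pays only $3,350 − $2,562.80 = $787.20. Insurer: $7,913 − $787.20 = $7,125.80.

$7,125.80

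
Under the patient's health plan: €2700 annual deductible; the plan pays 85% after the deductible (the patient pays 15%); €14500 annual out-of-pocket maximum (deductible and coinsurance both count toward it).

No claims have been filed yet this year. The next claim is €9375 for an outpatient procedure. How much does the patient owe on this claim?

Deductible not yet touched, so the first €2700 of the bill goes to the deductible.
After the €2700 deductible portion, €9375 − €2700 = €6675 is subject to coinsurance.
Patient's 15% share of €6675 is €1001.25.
So the patient owes €2700 + €1001.25 = €3701.25 before any cap.
Total out-of-pocket so far would be €0 + €3701.25 = €3701.25, below the €14500 cap — no reduction.

€3701.25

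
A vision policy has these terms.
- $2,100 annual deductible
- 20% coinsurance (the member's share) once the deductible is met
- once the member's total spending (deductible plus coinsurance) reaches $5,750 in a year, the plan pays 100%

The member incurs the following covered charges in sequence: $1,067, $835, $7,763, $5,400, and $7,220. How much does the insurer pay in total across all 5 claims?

$16,535

Claim 1 — $1,067: entire amount goes to the deductible. Member owes $1,067 (running OOP $1,067). Plan pays $1,067 − $1,067 = $0.
Claim 2 — $835: entire amount goes to the deductible. Member owes $835 (running OOP $1,902). Insurer: $835 − $835 = $0.
Claim 3 — $7,763: deductible takes $198, $7,565 remains; coinsurance $7,565 × 20% = $1,513. Member owes $1,711 (running OOP $3,613). Insurer: $7,763 − $1,711 = $6,052.
Claim 4 — $5,400: deductible met; 20% of $5,400 = $1,080. Cost to member: $1,080. OOP to date $4,693. Insurer: $5,400 − $1,080 = $4,320.
Claim 5 — $7,220: deductible met; 20% of $7,220 = $1,444. That would push OOP to $6,137, over the $5,750 cap, so member pays $5,750 − $4,693 = $1,057. Insurer: $7,220 − $1,057 = $6,163.
Insurer total: $0 + $0 + $6,052 + $4,320 + $6,163 = $16,535.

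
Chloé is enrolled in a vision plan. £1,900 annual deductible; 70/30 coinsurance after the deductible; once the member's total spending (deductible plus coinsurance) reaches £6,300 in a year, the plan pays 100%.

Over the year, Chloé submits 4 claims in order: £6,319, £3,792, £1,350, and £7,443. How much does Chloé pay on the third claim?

Claim 1 (£6,319): £1,900 to deductible, leaving £4,419; member's 30% is £1,325.70. Member owes £3,225.70 (running OOP £3,225.70).
Claim 2 (£3,792): deductible already satisfied, so member's share is 30% × £3,792 = £1,137.60. Member pays £1,137.60; OOP now £4,363.30.
Claim 3 (£1,350): deductible met; 30% of £1,350 = £405. Member pays £405; OOP now £4,768.30.

£405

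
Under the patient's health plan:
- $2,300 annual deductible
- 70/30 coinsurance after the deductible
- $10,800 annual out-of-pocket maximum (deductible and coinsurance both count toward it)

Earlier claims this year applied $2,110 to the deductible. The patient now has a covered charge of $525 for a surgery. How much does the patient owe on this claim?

$2,110 of the $2,300 deductible is already met, leaving $190.
That leaves $525 − $190 = $335 for coinsurance.
Coinsurance: $335 × 30% = $100.50.
So the patient owes $190 + $100.50 = $290.50 before any cap.
Cumulative spending $2,110 + $290.50 = $2,400.50 stays under the $10,800 maximum.

$290.50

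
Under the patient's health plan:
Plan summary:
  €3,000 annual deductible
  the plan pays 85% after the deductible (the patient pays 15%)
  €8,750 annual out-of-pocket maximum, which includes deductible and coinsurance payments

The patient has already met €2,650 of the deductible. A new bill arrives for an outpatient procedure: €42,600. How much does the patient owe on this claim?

€6,100

€2,650 of the €3,000 deductible is already met, leaving €350.
The remaining €42,250 (= €42,600 − €350) moves to coinsurance.
Patient's 15% share of €42,250 is €6,337.50.
So the patient owes €350 + €6,337.50 = €6,687.50 before any cap.
That would bring total out-of-pocket to €9,337.50, past the €8,750 cap. The patient is capped at €8,750 − €2,650 = €6,100 on this claim.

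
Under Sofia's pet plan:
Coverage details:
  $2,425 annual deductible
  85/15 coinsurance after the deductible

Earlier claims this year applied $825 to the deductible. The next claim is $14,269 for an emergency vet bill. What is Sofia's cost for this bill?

$3,500.35

Deductible still to meet: $2,425 − $825 = $1,600.
After the $1,600 deductible portion, $14,269 − $1,600 = $12,669 is subject to coinsurance.
15% of $12,669 = $1,900.35 falls to the owner.
Owner responsibility: $1,600 + $1,900.35 = $3,500.35.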